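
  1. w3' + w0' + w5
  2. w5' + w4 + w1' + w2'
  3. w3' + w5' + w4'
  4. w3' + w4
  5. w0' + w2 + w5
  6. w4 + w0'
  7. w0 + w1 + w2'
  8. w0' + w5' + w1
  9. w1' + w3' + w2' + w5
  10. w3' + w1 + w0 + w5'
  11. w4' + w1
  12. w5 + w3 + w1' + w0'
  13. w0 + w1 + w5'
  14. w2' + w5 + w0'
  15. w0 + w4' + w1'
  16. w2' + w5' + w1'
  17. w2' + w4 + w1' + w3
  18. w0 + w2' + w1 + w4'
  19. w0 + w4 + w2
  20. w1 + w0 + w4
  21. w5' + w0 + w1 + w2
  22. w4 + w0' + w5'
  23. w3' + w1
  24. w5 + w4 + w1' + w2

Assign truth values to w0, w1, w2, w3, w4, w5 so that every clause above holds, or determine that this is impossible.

w0 ↦ 1, w1 ↦ 1, w2 ↦ 0, w3 ↦ 0, w4 ↦ 1, w5 ↦ 1

Case w3 = 0:
Case w4 = 1:
From the singleton clause (w1), w1 = 1.
From the singleton clause (w0), w0 = 1.
From the singleton clause (w5), w5 = 1.
From the singleton clause (w2'), w2 = 0.
All clauses are satisfied.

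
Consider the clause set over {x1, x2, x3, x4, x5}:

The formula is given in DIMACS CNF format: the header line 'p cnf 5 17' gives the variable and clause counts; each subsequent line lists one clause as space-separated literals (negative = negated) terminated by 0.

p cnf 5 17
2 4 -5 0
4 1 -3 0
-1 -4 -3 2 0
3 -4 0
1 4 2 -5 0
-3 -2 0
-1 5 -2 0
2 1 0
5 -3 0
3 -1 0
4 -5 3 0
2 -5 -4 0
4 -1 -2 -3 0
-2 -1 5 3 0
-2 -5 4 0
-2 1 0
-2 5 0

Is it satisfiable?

No, unsatisfiable

Suppose x3 = True.
From the singleton clause (¬x2), x2 = False.
From the singleton clause (x1), x1 = True.
From the singleton clause (¬x4), x4 = False.
From the singleton clause (¬x5), x5 = False.
That conflicts with the unit clause (x5).
Undo x3 and try x3 = False.
From the singleton clause (¬x4), x4 = False.
From the singleton clause (¬x1), x1 = False.
From the singleton clause (x2), x2 = True.
That conflicts with the unit clause (¬x2).
Neither x3 = True nor x3 = False works.
No assignment satisfies every clause.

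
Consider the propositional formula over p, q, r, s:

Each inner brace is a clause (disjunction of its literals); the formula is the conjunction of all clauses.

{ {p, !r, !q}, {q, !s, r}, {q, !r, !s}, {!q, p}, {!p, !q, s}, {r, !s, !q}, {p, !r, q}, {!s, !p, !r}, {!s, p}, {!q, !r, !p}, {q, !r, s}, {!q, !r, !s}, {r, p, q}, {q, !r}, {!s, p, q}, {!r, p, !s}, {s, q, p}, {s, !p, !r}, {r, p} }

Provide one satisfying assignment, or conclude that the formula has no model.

Branch on q: set q = false.
From the singleton clause (!r), r = false.
From the singleton clause (!s), s = false.
From the singleton clause (p), p = true.
This assignment satisfies each clause.

p ↦ true,  q ↦ false,  r ↦ false,  s ↦ false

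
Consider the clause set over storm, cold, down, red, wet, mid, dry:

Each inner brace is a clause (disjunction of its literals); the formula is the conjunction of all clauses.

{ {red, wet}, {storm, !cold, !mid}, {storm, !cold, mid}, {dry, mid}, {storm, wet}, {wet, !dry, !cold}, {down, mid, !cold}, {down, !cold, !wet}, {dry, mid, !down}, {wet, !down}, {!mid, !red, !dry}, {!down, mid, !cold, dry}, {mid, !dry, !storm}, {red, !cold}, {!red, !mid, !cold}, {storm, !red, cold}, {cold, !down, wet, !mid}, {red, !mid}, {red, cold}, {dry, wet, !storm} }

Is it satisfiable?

Yes

Suppose red = true.
Suppose dry = false.
(mid) alone gives mid = true.
(!cold) alone gives cold = false.
(storm) alone gives storm = true.
(wet) alone gives wet = true.
No clause remains; down is free.
A satisfying assignment: storm=true,  cold=false,  down=false,  red=true,  wet=true,  mid=true,  dry=false.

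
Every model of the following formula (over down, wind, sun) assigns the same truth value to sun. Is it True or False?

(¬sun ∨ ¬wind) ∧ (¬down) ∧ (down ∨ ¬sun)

False

Suppose sun = True.
From the singleton clause (¬wind), wind = False.
From the singleton clause (¬down), down = False.
But (down) is also a unit clause — contradiction.
So every satisfying assignment has sun = False.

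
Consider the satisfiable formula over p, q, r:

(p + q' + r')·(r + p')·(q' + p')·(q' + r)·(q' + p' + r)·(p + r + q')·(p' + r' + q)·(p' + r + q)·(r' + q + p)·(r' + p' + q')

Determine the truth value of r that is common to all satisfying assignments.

False

Suppose r = 1.
Case p = 1:
From the singleton clause (q'), q = 0.
That conflicts with the unit clause (q).
Undo p and try p = 0.
From the singleton clause (q'), q = 0.
That conflicts with the unit clause (q).
Either choice for p ends in contradiction.
So every satisfying assignment has r = False.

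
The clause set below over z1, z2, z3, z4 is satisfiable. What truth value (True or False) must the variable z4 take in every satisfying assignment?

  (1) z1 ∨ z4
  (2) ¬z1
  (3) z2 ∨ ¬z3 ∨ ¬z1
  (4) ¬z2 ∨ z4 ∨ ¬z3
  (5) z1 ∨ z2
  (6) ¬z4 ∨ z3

True

Suppose z4 = False.
(z1) alone gives z1 = True.
But (¬z1) is also a unit clause — contradiction.
So every satisfying assignment has z4 = True.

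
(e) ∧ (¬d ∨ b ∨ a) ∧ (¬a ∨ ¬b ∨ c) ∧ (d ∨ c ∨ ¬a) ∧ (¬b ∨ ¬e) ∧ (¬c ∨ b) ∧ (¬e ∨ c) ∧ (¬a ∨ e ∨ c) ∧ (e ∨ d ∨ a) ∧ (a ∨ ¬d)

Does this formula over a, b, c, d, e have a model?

The clause (e) is unit, so e = True.
The clause (¬b) is unit, so b = False.
The clause (¬c) is unit, so c = False.
But (c) is also a unit clause — contradiction.
No assignment satisfies every clause.

No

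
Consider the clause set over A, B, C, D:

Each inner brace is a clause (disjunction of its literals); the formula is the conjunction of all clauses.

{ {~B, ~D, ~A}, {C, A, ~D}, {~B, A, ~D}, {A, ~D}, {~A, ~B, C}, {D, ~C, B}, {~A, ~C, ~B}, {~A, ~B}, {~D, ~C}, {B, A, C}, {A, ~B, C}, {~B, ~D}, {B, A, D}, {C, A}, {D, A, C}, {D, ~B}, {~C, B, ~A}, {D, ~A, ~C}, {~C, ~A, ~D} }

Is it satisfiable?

Case A = 1:
(~B) alone gives B = 0.
(~C) alone gives C = 0.
No clause remains; D is free.
A satisfying assignment: A=1,  B=0,  C=0,  D=0.

Yes, satisfiable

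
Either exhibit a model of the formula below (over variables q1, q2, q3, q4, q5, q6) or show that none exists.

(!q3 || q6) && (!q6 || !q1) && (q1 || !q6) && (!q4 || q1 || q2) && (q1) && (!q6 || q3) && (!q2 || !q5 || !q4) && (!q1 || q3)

The clause (q1) is unit, so q1 = true.
The clause (!q6) is unit, so q6 = false.
The clause (!q3) is unit, so q3 = false.
Now (q3) is unsatisfied and unit — conflict.

UNSATISFIABLE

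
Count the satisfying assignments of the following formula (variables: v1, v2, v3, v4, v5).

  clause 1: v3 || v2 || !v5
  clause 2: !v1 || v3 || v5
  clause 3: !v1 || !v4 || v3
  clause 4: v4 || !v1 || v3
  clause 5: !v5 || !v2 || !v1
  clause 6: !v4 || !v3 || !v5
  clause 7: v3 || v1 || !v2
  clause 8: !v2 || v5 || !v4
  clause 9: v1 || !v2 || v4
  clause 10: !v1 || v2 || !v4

There are 2^5 = 32 truth assignments over (v1, v2, v3, v4, v5).
Split on v2. With v2 = true, the clauses containing v2 are satisfied and !v2 drops from the rest; 1 of the 2^4 = 16 assignments to the other variables satisfy what remains.
With v2 = false, by the same count on the reduced clause set, 7 assignments work.
(One model: v1=F, v2=F, v3=F, v4=F, v5=F.)
Total: 1 + 7 = 8.

8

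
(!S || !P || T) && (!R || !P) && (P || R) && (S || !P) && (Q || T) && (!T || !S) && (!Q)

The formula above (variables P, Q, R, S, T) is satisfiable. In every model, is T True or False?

True

Suppose T = false.
(Q) alone gives Q = true.
Now (!Q) is unsatisfied and unit — conflict.
So every satisfying assignment has T = True.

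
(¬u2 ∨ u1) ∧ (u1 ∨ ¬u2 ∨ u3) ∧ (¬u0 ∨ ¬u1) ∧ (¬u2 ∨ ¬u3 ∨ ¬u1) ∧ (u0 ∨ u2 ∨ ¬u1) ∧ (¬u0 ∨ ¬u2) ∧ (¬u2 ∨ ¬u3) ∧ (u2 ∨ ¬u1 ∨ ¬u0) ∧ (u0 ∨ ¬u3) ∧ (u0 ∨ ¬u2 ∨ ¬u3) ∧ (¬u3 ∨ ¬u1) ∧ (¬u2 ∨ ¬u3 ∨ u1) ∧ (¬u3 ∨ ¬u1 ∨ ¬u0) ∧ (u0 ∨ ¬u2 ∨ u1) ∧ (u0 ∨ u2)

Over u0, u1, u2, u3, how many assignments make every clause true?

There are 2^4 = 16 truth assignments over (u0, u1, u2, u3).
Split on u2. With u2 = True, the clauses containing u2 are satisfied and ¬u2 drops from the rest; 1 of the 2^3 = 8 assignments to the other variables satisfy what remains.
With u2 = False, by the same count on the reduced clause set, 2 assignments work.
(One model: u0=F, u1=T, u2=T, u3=F.)
Total: 1 + 2 = 3.

3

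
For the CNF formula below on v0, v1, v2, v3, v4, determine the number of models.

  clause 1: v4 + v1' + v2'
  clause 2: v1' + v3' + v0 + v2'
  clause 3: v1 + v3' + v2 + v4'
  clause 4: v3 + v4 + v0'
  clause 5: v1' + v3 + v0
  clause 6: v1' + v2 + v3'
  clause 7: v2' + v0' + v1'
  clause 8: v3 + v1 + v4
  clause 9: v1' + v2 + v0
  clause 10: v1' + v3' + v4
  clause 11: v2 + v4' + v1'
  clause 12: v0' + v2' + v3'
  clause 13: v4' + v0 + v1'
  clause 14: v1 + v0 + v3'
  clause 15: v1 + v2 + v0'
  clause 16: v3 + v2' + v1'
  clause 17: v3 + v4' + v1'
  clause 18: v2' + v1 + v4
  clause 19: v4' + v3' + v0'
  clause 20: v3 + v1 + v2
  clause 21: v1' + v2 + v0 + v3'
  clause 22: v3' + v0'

There are 2^5 = 32 truth assignments over (v0, v1, v2, v3, v4).
Split on v1. With v1 = 1, the clauses containing v1 are satisfied and v1' drops from the rest; 0 of the 2^4 = 16 assignments to the other variables satisfy what remains.
With v1 = 0, by the same count on the reduced clause set, 2 assignments work.
(One model: v0=F, v1=F, v2=T, v3=F, v4=T.)
Total: 0 + 2 = 2.

2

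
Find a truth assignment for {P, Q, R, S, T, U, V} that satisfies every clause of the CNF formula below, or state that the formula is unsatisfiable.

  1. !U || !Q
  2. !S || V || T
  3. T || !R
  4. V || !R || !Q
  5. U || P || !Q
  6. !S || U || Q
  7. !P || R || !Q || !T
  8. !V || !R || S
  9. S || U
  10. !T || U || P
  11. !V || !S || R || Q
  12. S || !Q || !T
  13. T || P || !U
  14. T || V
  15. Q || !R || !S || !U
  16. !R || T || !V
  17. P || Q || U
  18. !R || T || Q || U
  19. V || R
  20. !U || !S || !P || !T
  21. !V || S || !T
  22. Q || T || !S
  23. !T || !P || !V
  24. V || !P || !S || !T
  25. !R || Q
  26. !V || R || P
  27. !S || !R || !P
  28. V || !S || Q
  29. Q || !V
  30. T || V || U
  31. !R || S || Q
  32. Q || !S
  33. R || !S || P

P ↦ true, Q ↦ true, R ↦ false, S ↦ true, T ↦ false, U ↦ false, V ↦ true

Try U = false.
The clause (S) is unit, so S = true.
The clause (Q) is unit, so Q = true.
The clause (P) is unit, so P = true.
The clause (!R) is unit, so R = false.
The clause (!T) is unit, so T = false.
The clause (V) is unit, so V = true.
Every clause now holds.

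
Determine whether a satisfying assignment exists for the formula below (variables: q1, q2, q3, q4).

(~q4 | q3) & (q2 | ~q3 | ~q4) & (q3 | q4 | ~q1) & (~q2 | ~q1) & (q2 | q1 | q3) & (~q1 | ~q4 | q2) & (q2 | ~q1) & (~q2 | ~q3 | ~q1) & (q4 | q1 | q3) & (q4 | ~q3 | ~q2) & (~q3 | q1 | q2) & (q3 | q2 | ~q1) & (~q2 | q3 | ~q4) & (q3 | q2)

Satisfiable

Suppose q4 = 1.
(q3) alone gives q3 = 1.
(q2) alone gives q2 = 1.
(~q1) alone gives q1 = 0.
This assignment satisfies each clause.
A satisfying assignment: q1: 0,  q2: 1,  q3: 1,  q4: 1.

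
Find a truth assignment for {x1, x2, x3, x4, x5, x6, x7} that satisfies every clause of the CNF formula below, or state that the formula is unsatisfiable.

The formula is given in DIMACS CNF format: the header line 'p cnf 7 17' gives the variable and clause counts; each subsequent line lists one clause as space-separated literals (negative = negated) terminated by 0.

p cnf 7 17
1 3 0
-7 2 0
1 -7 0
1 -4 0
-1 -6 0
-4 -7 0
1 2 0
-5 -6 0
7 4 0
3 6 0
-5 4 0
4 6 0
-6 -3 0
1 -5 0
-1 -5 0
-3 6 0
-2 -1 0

UNSATISFIABLE

Case x1 = True:
The clause (¬x6) is unit, so x6 = False.
The clause (x3) is unit, so x3 = True.
Now (¬x3) is unsatisfied and unit — conflict.
Undo x1 and try x1 = False.
The clause (x3) is unit, so x3 = True.
The clause (¬x7) is unit, so x7 = False.
The clause (¬x4) is unit, so x4 = False.
Now (x4) is unsatisfied and unit — conflict.
Either choice for x1 ends in contradiction.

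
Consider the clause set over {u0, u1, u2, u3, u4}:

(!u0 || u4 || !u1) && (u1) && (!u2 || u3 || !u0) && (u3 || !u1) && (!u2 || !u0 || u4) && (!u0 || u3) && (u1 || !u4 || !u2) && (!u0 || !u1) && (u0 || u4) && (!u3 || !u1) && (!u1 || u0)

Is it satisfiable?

No, unsatisfiable

Unit clause (u1) forces u1 = true.
Unit clause (u3) forces u3 = true.
Now (!u3) is unsatisfied and unit — conflict.
No assignment satisfies every clause.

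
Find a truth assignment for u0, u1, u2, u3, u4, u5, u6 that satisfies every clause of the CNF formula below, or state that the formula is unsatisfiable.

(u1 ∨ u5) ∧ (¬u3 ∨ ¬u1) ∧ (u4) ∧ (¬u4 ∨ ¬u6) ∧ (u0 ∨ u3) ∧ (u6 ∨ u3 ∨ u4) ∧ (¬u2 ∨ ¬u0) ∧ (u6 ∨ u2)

The clause (u4) is unit, so u4 = True.
The clause (¬u6) is unit, so u6 = False.
The clause (u2) is unit, so u2 = True.
The clause (¬u0) is unit, so u0 = False.
The clause (u3) is unit, so u3 = True.
The clause (¬u1) is unit, so u1 = False.
The clause (u5) is unit, so u5 = True.
All clauses are satisfied.

u0=False, u1=False, u2=True, u3=True, u4=True, u5=True, u6=False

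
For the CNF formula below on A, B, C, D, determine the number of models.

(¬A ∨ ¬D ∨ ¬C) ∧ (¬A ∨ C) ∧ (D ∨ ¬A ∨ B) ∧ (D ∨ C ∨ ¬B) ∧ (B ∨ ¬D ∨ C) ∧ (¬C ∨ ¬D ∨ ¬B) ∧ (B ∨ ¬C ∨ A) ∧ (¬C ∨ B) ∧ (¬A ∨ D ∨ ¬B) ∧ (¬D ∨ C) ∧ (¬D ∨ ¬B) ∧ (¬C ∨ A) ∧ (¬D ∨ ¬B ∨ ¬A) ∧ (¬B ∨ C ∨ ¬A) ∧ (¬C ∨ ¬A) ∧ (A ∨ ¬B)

There are 2^4 = 16 truth assignments over (A, B, C, D).
Check each against the 16 clauses (columns in the order A, B, C, D):
  F F F F  ✓ satisfies all
  F F F T  ✗ fails (B ∨ ¬D ∨ C)
  F F T F  ✗ fails (B ∨ ¬C ∨ A)
  F F T T  ✗ fails (B ∨ ¬C ∨ A)
  F T F F  ✗ fails (D ∨ C ∨ ¬B)
  F T F T  ✗ fails (¬D ∨ C)
  F T T F  ✗ fails (¬C ∨ A)
  F T T T  ✗ fails (¬C ∨ ¬D ∨ ¬B)
  T F F F  ✗ fails (¬A ∨ C)
  T F F T  ✗ fails (¬A ∨ C)
  T F T F  ✗ fails (D ∨ ¬A ∨ B)
  T F T T  ✗ fails (¬A ∨ ¬D ∨ ¬C)
  T T F F  ✗ fails (¬A ∨ C)
  T T F T  ✗ fails (¬A ∨ C)
  T T T F  ✗ fails (¬A ∨ D ∨ ¬B)
  T T T T  ✗ fails (¬A ∨ ¬D ∨ ¬C)
1 of the 16 rows is a model.

1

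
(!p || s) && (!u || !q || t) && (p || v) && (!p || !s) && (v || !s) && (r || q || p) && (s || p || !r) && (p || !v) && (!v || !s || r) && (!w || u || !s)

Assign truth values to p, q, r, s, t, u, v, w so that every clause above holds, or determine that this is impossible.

UNSATISFIABLE

Suppose p = false.
(v) alone gives v = true.
But (!v) is also a unit clause — contradiction.
Undo p and try p = true.
(s) alone gives s = true.
But (!s) is also a unit clause — contradiction.
Either choice for p ends in contradiction.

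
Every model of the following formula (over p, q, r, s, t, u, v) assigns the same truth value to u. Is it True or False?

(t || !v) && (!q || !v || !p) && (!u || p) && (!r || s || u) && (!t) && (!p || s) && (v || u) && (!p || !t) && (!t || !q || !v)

Suppose u = false.
(!t) alone gives t = false.
(!v) alone gives v = false.
But (v) is also a unit clause — contradiction.
So every satisfying assignment has u = True.

True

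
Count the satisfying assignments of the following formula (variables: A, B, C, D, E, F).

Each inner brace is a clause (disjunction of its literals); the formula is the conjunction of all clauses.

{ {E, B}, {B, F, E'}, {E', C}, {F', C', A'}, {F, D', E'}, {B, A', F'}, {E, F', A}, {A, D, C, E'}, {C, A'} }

There are 2^6 = 64 truth assignments over (A, B, C, D, E, F).
Split on A. With A = 1, the clauses containing A are satisfied and A' drops from the rest; 3 of the 2^5 = 32 assignments to the other variables satisfy what remains.
With A = 0, by the same count on the reduced clause set, 9 assignments work.
(One model: A=F, B=F, C=T, D=F, E=T, F=T.)
Total: 3 + 9 = 12.

12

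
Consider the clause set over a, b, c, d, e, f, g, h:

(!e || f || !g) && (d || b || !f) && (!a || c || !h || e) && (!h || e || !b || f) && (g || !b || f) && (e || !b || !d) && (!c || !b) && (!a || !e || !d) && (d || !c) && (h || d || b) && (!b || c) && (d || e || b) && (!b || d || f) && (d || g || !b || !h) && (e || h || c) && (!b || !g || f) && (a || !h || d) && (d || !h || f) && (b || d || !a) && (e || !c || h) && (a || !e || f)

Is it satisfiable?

Branch on c: set c = false.
The clause (!b) is unit, so b = false.
Branch on d: set d = true.
Branch on a: set a = false.
Branch on e: set e = false.
The clause (h) is unit, so h = true.
All clauses hold; f, g can take either value.
A satisfying assignment: a: false, b: false, c: false, d: true, e: false, f: false, g: true, h: true.

Yes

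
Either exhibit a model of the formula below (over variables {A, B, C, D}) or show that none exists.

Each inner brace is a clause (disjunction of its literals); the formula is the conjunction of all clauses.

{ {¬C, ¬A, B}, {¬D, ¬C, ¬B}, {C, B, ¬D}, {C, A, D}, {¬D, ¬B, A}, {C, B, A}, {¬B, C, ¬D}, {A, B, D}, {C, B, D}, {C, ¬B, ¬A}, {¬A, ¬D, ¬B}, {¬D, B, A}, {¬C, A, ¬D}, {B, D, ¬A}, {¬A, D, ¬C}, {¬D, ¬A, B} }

Try C = True.
Try A = False.
Unit clause (¬D) forces D = False.
Unit clause (B) forces B = True.
This assignment satisfies each clause.

A=False; B=True; C=True; D=False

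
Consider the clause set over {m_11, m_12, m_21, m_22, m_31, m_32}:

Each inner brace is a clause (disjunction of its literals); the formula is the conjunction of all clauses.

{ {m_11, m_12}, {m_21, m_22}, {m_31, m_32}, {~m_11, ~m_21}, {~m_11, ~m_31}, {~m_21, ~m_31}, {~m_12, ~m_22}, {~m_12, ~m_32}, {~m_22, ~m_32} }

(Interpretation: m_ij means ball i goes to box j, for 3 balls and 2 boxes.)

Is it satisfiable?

Suppose m_11 = 1.
Unit clause (~m_21) forces m_21 = 0.
Unit clause (m_22) forces m_22 = 1.
Unit clause (~m_31) forces m_31 = 0.
Unit clause (m_32) forces m_32 = 1.
That conflicts with the unit clause (~m_32).
That branch fails; take m_11 = 0 instead.
Unit clause (m_12) forces m_12 = 1.
Unit clause (~m_22) forces m_22 = 0.
Unit clause (m_21) forces m_21 = 1.
Unit clause (~m_31) forces m_31 = 0.
Unit clause (m_32) forces m_32 = 1.
That conflicts with the unit clause (~m_32).
Neither m_11 = 1 nor m_11 = 0 works.
No assignment satisfies every clause.

No, unsatisfiable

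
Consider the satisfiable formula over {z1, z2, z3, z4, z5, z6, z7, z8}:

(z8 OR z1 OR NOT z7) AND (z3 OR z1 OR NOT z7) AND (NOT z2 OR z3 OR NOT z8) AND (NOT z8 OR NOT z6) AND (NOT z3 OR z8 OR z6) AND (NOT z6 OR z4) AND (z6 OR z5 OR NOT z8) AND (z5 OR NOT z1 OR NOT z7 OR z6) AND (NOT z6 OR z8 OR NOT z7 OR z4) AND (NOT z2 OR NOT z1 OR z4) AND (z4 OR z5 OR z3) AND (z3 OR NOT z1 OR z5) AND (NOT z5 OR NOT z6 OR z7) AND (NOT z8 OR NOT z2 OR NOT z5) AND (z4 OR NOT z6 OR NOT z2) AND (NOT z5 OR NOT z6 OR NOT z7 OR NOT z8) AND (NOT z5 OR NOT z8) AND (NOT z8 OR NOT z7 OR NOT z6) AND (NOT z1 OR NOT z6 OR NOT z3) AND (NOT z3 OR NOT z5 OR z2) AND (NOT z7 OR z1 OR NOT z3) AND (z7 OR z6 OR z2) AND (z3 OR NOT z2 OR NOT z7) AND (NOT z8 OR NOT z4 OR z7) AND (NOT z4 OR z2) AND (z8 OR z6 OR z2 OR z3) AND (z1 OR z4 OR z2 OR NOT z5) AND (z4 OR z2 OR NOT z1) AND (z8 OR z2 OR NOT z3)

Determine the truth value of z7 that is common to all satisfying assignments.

Suppose z7 = true.
Case z8 = true:
Unit clause (NOT z6) forces z6 = false.
Unit clause (z5) forces z5 = true.
That conflicts with the unit clause (NOT z5).
Undo z8 and try z8 = false.
Unit clause (z1) forces z1 = true.
Case z3 = false:
Unit clause (z5) forces z5 = true.
Unit clause (NOT z2) forces z2 = false.
Unit clause (NOT z4) forces z4 = false.
That conflicts with the unit clause (z4).
Undo z3 and try z3 = true.
Unit clause (z6) forces z6 = true.
That conflicts with the unit clause (NOT z6).
Neither z3 = true nor z3 = false works.
Neither z8 = true nor z8 = false works.
So every satisfying assignment has z7 = False.

False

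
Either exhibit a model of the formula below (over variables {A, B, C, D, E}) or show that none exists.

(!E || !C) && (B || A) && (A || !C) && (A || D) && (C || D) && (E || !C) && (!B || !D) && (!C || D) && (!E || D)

Branch on E: set E = true.
(!C) alone gives C = false.
(D) alone gives D = true.
(!B) alone gives B = false.
(A) alone gives A = true.
This assignment satisfies each clause.

A ↦ true; B ↦ false; C ↦ false; D ↦ true; E ↦ true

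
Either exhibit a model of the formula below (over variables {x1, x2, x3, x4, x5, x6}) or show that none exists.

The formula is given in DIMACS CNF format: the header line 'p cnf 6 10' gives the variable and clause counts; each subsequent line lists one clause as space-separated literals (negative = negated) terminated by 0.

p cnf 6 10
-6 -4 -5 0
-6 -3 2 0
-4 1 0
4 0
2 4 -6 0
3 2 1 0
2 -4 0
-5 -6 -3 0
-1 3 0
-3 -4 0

UNSATISFIABLE

The clause (x4) is unit, so x4 = True.
The clause (x1) is unit, so x1 = True.
The clause (x2) is unit, so x2 = True.
The clause (x3) is unit, so x3 = True.
Now (¬x3) is unsatisfied and unit — conflict.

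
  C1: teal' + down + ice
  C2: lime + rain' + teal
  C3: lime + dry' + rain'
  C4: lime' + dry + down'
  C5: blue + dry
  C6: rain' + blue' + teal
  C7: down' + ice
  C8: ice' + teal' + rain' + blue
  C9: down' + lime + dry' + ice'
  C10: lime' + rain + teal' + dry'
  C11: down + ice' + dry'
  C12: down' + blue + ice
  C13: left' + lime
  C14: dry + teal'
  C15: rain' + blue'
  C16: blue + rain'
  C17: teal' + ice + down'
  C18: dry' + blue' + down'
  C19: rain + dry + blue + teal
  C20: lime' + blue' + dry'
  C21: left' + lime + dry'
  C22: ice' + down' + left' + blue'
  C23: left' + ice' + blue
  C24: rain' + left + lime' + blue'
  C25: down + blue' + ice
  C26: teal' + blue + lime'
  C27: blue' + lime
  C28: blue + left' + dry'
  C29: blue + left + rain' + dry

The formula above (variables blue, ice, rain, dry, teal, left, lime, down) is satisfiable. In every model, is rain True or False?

Suppose rain = 1.
Unit clause (blue') forces blue = 0.
That conflicts with the unit clause (blue).
So every satisfying assignment has rain = False.

False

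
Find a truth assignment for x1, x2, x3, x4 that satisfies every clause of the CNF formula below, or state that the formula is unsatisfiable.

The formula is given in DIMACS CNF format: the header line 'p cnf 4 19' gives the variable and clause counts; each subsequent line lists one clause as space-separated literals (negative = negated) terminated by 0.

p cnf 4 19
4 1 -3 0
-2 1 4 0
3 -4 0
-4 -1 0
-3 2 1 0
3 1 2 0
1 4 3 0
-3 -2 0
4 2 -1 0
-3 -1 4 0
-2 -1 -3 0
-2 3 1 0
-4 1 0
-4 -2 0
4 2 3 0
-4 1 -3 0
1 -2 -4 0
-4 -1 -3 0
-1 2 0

x1=True,  x2=True,  x3=False,  x4=False

Suppose x3 = False.
From the singleton clause (¬x4), x4 = False.
From the singleton clause (x1), x1 = True.
From the singleton clause (x2), x2 = True.
This assignment satisfies each clause.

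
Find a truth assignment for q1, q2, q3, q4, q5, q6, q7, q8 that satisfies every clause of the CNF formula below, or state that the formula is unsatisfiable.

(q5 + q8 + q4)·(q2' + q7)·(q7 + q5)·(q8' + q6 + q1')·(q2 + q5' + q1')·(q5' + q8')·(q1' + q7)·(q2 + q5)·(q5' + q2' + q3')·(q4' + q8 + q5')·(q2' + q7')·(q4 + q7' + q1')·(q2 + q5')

Try q2 = 0.
From the singleton clause (q5), q5 = 1.
But (q5') is also a unit clause — contradiction.
Undo q2 and try q2 = 1.
From the singleton clause (q7), q7 = 1.
But (q7') is also a unit clause — contradiction.
Either choice for q2 ends in contradiction.

UNSATISFIABLE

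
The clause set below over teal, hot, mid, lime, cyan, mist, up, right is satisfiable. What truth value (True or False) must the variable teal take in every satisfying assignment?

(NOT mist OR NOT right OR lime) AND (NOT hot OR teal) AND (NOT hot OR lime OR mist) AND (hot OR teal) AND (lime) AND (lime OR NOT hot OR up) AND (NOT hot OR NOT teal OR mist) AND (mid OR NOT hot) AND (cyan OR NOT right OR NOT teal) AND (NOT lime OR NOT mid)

True

Suppose teal = false.
(NOT hot) alone gives hot = false.
But (hot) is also a unit clause — contradiction.
So every satisfying assignment has teal = True.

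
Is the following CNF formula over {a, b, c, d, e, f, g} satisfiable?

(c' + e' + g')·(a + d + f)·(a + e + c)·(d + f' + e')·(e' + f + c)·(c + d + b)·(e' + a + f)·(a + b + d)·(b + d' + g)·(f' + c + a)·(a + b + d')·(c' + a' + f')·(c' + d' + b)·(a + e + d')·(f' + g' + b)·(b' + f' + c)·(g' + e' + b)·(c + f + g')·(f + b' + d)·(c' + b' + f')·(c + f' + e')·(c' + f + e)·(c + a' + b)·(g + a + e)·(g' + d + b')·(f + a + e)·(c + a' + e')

Yes, satisfiable

Suppose c = 1.
Suppose e = 1.
The clause (g') is unit, so g = 0.
Suppose d = 1.
The clause (b) is unit, so b = 1.
The clause (f') is unit, so f = 0.
The clause (a) is unit, so a = 1.
Every clause now holds.
A satisfying assignment: a ↦ 1; b ↦ 1; c ↦ 1; d ↦ 1; e ↦ 1; f ↦ 0; g ↦ 0.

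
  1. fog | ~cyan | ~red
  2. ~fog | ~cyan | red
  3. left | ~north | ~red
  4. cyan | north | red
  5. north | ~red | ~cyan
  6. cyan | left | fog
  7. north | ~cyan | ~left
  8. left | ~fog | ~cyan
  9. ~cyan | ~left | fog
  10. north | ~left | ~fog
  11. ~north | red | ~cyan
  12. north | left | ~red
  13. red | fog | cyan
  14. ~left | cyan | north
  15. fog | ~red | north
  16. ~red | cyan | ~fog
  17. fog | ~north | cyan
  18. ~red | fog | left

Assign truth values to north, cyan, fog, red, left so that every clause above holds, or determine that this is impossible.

north ↦ 1,  cyan ↦ 0,  fog ↦ 1,  red ↦ 0,  left ↦ 0

Case fog = 1:
Case cyan = 0:
(~red) alone gives red = 0.
(north) alone gives north = 1.
Every clause is now satisfied; left is unconstrained.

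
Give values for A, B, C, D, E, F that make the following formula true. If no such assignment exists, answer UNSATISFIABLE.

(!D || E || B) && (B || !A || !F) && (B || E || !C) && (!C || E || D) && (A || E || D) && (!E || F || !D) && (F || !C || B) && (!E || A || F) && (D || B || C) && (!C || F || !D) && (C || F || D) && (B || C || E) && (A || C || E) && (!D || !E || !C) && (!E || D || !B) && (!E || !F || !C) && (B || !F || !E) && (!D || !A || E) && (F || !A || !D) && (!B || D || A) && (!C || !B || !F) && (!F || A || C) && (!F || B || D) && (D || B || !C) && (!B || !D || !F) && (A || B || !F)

A ↦ true; B ↦ true; C ↦ false; D ↦ false; E ↦ false; F ↦ true

Branch on D: set D = false.
Branch on C: set C = false.
From the singleton clause (B), B = true.
From the singleton clause (F), F = true.
From the singleton clause (!E), E = false.
From the singleton clause (A), A = true.
This assignment satisfies each clause.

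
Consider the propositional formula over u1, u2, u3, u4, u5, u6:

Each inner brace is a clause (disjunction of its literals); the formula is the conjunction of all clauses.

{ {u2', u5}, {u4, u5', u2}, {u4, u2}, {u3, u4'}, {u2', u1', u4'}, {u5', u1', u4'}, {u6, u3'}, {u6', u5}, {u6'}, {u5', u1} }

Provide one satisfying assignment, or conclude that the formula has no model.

From the singleton clause (u6'), u6 = 0.
From the singleton clause (u3'), u3 = 0.
From the singleton clause (u4'), u4 = 0.
From the singleton clause (u2), u2 = 1.
From the singleton clause (u5), u5 = 1.
From the singleton clause (u1), u1 = 1.
Every clause now holds.

u1: 1; u2: 1; u3: 0; u4: 0; u5: 1; u6: 0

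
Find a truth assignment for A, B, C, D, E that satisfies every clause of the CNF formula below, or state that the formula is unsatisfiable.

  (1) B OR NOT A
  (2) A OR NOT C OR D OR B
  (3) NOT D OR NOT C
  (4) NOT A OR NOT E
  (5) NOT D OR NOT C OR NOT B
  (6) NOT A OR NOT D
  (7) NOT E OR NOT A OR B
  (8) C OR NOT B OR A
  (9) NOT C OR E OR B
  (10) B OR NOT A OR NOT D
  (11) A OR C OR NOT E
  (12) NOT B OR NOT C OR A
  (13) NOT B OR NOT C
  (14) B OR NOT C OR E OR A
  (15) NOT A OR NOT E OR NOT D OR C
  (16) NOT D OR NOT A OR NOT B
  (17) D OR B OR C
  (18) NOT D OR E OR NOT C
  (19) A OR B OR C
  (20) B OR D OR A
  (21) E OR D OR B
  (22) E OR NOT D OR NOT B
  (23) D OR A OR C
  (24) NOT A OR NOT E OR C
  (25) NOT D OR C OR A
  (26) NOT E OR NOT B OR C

A=true, B=true, C=false, D=false, E=false

Suppose B = true.
The clause (NOT C) is unit, so C = false.
The clause (A) is unit, so A = true.
The clause (NOT E) is unit, so E = false.
The clause (NOT D) is unit, so D = false.
This assignment satisfies each clause.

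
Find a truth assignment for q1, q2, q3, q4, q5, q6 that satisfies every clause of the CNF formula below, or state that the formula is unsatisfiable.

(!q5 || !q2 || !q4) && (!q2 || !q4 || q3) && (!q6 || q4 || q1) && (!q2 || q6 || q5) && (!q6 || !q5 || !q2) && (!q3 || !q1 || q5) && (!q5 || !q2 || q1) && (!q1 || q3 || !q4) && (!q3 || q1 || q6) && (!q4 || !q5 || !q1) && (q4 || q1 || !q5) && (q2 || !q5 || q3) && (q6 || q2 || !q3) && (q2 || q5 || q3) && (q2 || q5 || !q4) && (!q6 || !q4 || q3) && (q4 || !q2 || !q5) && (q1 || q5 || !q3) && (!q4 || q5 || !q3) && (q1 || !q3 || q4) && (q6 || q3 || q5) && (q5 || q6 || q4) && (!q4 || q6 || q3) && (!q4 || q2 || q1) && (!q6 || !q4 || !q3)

q1=true,  q2=true,  q3=false,  q4=false,  q5=false,  q6=true

Suppose q5 = false.
Suppose q2 = true.
The clause (q6) is unit, so q6 = true.
Suppose q4 = false.
The clause (q1) is unit, so q1 = true.
The clause (!q3) is unit, so q3 = false.
All clauses are satisfied.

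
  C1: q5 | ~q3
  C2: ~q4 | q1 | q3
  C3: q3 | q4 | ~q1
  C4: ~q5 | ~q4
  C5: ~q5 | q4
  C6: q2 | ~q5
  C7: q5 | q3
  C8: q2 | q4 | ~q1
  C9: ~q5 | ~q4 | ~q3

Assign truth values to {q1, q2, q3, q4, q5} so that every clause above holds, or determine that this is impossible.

UNSATISFIABLE

Suppose q5 = 1.
The clause (~q4) is unit, so q4 = 0.
Now (q4) is unsatisfied and unit — conflict.
Undo q5 and try q5 = 0.
The clause (~q3) is unit, so q3 = 0.
Now (q3) is unsatisfied and unit — conflict.
Both values of q5 lead to a conflict.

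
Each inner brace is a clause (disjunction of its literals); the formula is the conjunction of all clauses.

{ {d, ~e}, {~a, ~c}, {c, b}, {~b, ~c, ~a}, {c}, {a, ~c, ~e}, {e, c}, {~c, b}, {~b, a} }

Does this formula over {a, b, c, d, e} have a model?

From the singleton clause (c), c = 1.
From the singleton clause (~a), a = 0.
From the singleton clause (~e), e = 0.
From the singleton clause (b), b = 1.
That conflicts with the unit clause (~b).
No assignment satisfies every clause.

No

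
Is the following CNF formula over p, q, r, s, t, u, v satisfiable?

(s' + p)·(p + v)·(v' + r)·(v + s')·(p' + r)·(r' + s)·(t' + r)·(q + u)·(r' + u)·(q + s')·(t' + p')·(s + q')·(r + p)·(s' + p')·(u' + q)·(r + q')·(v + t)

Unsatisfiable

Branch on s: set s = 0.
From the singleton clause (r'), r = 0.
From the singleton clause (v'), v = 0.
From the singleton clause (p), p = 1.
That conflicts with the unit clause (p').
That branch fails; take s = 1 instead.
From the singleton clause (p), p = 1.
That conflicts with the unit clause (p').
Either choice for s ends in contradiction.
No assignment satisfies every clause.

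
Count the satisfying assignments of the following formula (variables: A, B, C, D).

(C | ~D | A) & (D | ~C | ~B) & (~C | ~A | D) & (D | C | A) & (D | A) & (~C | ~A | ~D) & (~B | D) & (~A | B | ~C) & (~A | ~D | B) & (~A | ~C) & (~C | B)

There are 2^4 = 16 truth assignments over (A, B, C, D).
Split on A. With A = 1, the clauses containing A are satisfied and ~A drops from the rest; 2 of the 2^3 = 8 assignments to the other variables satisfy what remains.
With A = 0, by the same count on the reduced clause set, 1 assignment works.
Total: 2 + 1 = 3.

3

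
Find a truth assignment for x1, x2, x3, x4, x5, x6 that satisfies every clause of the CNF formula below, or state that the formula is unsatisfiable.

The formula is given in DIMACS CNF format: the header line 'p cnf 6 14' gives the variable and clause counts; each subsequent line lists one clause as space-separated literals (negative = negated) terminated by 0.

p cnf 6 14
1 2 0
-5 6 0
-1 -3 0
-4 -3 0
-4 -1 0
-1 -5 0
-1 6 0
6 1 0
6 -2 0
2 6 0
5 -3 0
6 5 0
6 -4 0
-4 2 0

Suppose x1 = False.
From the singleton clause (x2), x2 = True.
From the singleton clause (x6), x6 = True.
Suppose x4 = False.
Suppose x5 = True.
All clauses hold; x3 can take either value.

x1=False; x2=True; x3=True; x4=False; x5=True; x6=True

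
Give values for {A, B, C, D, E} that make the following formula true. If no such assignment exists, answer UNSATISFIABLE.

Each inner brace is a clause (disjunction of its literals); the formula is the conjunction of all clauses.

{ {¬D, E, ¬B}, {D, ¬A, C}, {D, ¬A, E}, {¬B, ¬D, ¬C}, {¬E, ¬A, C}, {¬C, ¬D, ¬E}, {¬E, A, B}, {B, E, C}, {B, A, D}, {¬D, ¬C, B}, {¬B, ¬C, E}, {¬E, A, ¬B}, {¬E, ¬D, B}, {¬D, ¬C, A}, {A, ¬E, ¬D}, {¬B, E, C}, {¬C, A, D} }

A ↦ True, B ↦ False, C ↦ True, D ↦ False, E ↦ True

Branch on D: set D = False.
Branch on A: set A = True.
The clause (C) is unit, so C = True.
The clause (E) is unit, so E = True.
No clause remains; B is free.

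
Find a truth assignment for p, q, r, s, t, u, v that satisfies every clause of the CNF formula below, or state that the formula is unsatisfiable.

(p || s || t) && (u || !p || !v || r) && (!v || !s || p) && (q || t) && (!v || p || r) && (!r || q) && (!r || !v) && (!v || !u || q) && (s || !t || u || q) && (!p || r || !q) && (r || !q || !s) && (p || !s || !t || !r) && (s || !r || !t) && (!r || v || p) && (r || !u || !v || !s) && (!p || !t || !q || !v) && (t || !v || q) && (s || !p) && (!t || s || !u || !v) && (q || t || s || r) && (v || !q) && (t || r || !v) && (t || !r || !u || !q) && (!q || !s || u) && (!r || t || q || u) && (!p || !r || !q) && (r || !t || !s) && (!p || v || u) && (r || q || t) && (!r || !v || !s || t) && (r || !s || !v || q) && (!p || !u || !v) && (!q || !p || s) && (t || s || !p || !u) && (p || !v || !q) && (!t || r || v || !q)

Try q = false.
(t) alone gives t = true.
(!r) alone gives r = false.
(!s) alone gives s = false.
(u) alone gives u = true.
(!v) alone gives v = false.
(!p) alone gives p = false.
Every clause now holds.

p ↦ false, q ↦ false, r ↦ false, s ↦ false, t ↦ true, u ↦ true, v ↦ false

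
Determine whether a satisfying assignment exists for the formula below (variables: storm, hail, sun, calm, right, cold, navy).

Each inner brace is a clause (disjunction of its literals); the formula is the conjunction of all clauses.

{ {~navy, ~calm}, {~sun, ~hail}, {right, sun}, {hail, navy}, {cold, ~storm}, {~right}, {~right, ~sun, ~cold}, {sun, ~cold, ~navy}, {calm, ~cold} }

(~right) alone gives right = 0.
(sun) alone gives sun = 1.
(~hail) alone gives hail = 0.
(navy) alone gives navy = 1.
(~calm) alone gives calm = 0.
(~cold) alone gives cold = 0.
(~storm) alone gives storm = 0.
All clauses are satisfied.
A satisfying assignment: storm=0; hail=0; sun=1; calm=0; right=0; cold=0; navy=1.

Yes, satisfiable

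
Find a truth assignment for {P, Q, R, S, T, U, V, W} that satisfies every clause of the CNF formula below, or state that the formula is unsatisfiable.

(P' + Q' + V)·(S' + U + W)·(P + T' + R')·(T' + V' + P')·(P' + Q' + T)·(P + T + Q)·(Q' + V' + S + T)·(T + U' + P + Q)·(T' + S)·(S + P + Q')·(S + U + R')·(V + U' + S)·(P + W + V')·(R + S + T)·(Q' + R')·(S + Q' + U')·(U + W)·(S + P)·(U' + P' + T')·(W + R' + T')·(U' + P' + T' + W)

P ↦ 1, Q ↦ 0, R ↦ 0, S ↦ 1, T ↦ 0, U ↦ 0, V ↦ 0, W ↦ 1

Suppose T = 0.
Suppose P = 1.
From the singleton clause (Q'), Q = 0.
Suppose R = 0.
From the singleton clause (S), S = 1.
Suppose U = 0.
From the singleton clause (W), W = 1.
All clauses hold; V can take either value.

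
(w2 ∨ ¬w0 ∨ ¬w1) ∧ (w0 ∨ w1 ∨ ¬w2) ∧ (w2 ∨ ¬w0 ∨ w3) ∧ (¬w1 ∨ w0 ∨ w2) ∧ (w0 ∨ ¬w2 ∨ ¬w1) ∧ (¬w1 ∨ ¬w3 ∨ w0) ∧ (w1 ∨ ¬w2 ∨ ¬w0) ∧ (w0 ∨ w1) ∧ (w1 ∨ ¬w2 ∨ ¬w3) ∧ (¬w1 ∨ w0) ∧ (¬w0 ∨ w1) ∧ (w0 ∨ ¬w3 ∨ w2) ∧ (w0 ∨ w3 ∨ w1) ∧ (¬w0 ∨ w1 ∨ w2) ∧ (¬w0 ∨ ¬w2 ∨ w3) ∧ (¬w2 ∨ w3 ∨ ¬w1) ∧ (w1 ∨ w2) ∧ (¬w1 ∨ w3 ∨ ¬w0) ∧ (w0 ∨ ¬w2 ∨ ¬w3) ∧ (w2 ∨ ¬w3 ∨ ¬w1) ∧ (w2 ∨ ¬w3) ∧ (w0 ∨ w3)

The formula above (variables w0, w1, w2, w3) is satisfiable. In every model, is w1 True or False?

True

Suppose w1 = False.
(w0) alone gives w0 = True.
Now (¬w0) is unsatisfied and unit — conflict.
So every satisfying assignment has w1 = True.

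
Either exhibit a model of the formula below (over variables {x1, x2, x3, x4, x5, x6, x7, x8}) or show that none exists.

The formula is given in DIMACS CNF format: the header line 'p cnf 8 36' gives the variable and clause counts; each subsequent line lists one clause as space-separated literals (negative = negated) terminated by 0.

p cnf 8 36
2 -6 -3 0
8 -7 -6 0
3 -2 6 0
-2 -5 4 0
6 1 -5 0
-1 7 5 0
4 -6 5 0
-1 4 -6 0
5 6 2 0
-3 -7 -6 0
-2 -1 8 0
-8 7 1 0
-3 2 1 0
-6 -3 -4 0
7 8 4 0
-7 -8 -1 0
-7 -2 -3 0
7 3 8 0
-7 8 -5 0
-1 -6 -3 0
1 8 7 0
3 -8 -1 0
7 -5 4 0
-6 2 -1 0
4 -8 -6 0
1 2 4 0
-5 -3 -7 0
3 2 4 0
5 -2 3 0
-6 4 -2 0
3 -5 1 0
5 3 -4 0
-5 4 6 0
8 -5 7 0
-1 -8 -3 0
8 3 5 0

Try x2 = True.
Try x3 = True.
Unit clause (¬x7) forces x7 = False.
Try x5 = False.
Unit clause (¬x1) forces x1 = False.
Unit clause (¬x8) forces x8 = False.
That conflicts with the unit clause (x8).
Backtrack on x5: now try x5 = True.
Unit clause (x4) forces x4 = True.
Unit clause (¬x6) forces x6 = False.
Unit clause (x1) forces x1 = True.
Unit clause (x8) forces x8 = True.
That conflicts with the unit clause (¬x8).
Neither x5 = True nor x5 = False works.
Backtrack on x3: now try x3 = False.
Unit clause (x6) forces x6 = True.
Unit clause (x5) forces x5 = True.
Unit clause (x4) forces x4 = True.
Unit clause (x1) forces x1 = True.
Unit clause (x8) forces x8 = True.
That conflicts with the unit clause (¬x8).
Neither x3 = True nor x3 = False works.
Backtrack on x2: now try x2 = False.
Try x6 = False.
Unit clause (x5) forces x5 = True.
Unit clause (x1) forces x1 = True.
Unit clause (x4) forces x4 = True.
Try x7 = False.
Unit clause (x8) forces x8 = True.
Unit clause (x3) forces x3 = True.
That conflicts with the unit clause (¬x3).
Backtrack on x7: now try x7 = True.
Unit clause (¬x8) forces x8 = False.
That conflicts with the unit clause (x8).
Neither x7 = True nor x7 = False works.
Backtrack on x6: now try x6 = True.
Unit clause (¬x3) forces x3 = False.
Unit clause (¬x1) forces x1 = False.
Unit clause (x4) forces x4 = True.
Unit clause (¬x5) forces x5 = False.
That conflicts with the unit clause (x5).
Neither x6 = True nor x6 = False works.
Neither x2 = True nor x2 = False works.

UNSATISFIABLE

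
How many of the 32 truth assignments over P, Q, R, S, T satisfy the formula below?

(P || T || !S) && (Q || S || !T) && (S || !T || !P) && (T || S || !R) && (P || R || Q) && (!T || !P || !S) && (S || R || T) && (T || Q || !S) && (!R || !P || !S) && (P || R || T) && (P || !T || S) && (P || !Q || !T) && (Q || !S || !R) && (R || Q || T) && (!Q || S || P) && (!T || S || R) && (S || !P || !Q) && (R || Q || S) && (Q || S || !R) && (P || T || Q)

1

There are 2^5 = 32 truth assignments over (P, Q, R, S, T).
Split on T. With T = true, the clauses containing T are satisfied and !T drops from the rest; 0 of the 2^4 = 16 assignments to the other variables satisfy what remains.
With T = false, by the same count on the reduced clause set, 1 assignment works.
(One model: P=T, Q=T, R=F, S=T, T=F.)
Total: 0 + 1 = 1.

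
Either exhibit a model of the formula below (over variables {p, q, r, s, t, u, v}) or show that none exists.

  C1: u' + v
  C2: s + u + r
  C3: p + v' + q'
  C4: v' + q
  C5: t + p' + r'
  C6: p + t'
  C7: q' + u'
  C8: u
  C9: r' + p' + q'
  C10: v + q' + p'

Unit clause (u) forces u = 1.
Unit clause (v) forces v = 1.
Unit clause (q) forces q = 1.
Now (q') is unsatisfied and unit — conflict.

UNSATISFIABLE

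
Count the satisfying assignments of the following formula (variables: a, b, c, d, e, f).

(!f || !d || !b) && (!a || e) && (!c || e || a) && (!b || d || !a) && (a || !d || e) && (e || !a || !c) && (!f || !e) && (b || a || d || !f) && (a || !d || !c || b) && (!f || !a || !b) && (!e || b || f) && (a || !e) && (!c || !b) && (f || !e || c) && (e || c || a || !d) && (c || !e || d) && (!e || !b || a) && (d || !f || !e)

There are 2^6 = 64 truth assignments over (a, b, c, d, e, f).
Split on e. With e = true, the clauses containing e are satisfied and !e drops from the rest; 0 of the 2^5 = 32 assignments to the other variables satisfy what remains.
With e = false, by the same count on the reduced clause set, 3 assignments work.
(One model: a=F, b=F, c=F, d=F, e=F, f=F.)
Total: 0 + 3 = 3.

3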